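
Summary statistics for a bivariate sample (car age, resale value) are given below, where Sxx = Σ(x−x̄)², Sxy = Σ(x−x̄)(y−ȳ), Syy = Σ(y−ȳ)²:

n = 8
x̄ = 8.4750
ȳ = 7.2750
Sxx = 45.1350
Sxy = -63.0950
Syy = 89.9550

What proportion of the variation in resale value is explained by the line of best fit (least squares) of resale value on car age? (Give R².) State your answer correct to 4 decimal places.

0.9805

R² = Sxy²/(Sxx·Syy) = (-63.095)²/(45.135·89.955) = 0.980508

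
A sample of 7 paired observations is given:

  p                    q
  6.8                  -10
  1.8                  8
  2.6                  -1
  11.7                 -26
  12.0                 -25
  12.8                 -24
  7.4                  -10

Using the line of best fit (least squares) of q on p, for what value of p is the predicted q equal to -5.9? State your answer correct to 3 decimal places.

5.538

n = 7, Σx = 55.1, Σy = -88, Σxy = -1041.6, Σx² = 555.73
Sxx = Σx² − (Σx)²/n = 555.73 − 433.715714 = 122.014286
Sxy = Σxy − (Σx)(Σy)/n = -1041.6 − (-692.685714) = -348.914286
b = Sxy/Sxx = -348.914286/122.014286 = -2.859618
a = ȳ − b·x̄ = -12.571429 − (-2.859618)·7.871429 = 9.937853
Set a + b·x = -5.9: x = (-5.9 − 9.937853) / (-2.859618) = 5.538450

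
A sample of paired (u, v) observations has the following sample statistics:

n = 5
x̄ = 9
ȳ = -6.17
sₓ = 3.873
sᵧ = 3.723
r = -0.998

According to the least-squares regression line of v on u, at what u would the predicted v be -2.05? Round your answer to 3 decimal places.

b = r · sᵧ/sₓ = -0.998 · 3.723/3.873 = -0.959348
a = ȳ − b·x̄ = -6.17 − (-0.959348)·9 = 2.464130
Set a + b·x = -2.05: x = (-2.05 − 2.464130) / (-0.959348) = 4.705416

4.705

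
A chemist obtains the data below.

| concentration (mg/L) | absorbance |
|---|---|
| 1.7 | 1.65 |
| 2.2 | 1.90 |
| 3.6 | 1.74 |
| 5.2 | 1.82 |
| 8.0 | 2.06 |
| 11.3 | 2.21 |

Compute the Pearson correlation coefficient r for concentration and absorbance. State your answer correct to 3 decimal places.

0.901

n = 6, Σx = 32, Σy = 11.38, Σxy = 64.166, Σx² = 239.42, Σy² = 21.8002
Sxx = Σx² − (Σx)²/n = 239.42 − 170.666667 = 68.753333
Sxy = Σxy − (Σx)(Σy)/n = 64.166 − 60.693333 = 3.472667
Syy = Σy² − (Σy)²/n = 21.8002 − 21.584067 = 0.216133
r = Sxy/√(Sxx·Syy) = 3.472667/√(14.859887) = 3.472667/3.854852 = 0.900856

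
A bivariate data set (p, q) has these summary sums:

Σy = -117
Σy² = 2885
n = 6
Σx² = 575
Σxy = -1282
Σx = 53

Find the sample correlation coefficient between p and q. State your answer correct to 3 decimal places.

Sxx = Σx² − (Σx)²/n = 575 − 468.166667 = 106.833333
Sxy = Σxy − (Σx)(Σy)/n = -1282 − (-1033.5) = -248.5
Syy = Σy² − (Σy)²/n = 2885 − 2281.5 = 603.5
r = Sxy/√(Sxx·Syy) = -248.5/√(64473.916667) = -248.5/253.917145 = -0.978666

-0.979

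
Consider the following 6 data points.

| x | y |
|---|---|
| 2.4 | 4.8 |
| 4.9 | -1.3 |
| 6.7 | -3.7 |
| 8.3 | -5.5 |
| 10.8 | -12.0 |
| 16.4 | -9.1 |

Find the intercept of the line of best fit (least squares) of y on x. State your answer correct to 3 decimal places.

3.937

n = 6, Σx = 49.5, Σy = -26.8, Σxy = -344.13, Σx² = 529.15
Sxx = Σx² − (Σx)²/n = 529.15 − 408.375 = 120.775
Sxy = Σxy − (Σx)(Σy)/n = -344.13 − (-221.1) = -123.03
b = Sxy/Sxx = -123.03/120.775 = -1.018671
a = ȳ − b·x̄ = -4.466667 − (-1.018671)·8.25 = 3.937370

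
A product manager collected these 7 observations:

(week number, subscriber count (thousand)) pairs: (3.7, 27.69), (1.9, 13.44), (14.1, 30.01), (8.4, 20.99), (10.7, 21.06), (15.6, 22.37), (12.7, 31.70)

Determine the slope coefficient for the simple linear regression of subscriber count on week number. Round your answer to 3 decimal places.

0.621

n = 7, Σx = 67.1, Σy = 167.26, Σxy = 1704.35, Σx² = 805.81
Sxx = Σx² − (Σx)²/n = 805.81 − 643.201429 = 162.608571
Sxy = Σxy − (Σx)(Σy)/n = 1704.35 − 1603.306571 = 101.043429
b = Sxy/Sxx = 101.043429/162.608571 = 0.621391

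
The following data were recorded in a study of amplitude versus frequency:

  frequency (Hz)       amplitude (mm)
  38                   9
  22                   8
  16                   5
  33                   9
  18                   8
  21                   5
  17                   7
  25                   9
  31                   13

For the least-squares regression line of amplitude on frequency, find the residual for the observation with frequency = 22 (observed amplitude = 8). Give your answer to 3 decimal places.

n = 9, Σx = 221, Σy = 73, Σxy = 1891, Σx² = 5913
Sxx = Σx² − (Σx)²/n = 5913 − 5426.777778 = 486.222222
Sxy = Σxy − (Σx)(Σy)/n = 1891 − 1792.555556 = 98.444444
b = Sxy/Sxx = 98.444444/486.222222 = 0.202468
a = ȳ − b·x̄ = 8.111111 − 0.202468·24.555556 = 3.139397
ŷ(22) = 3.139397 + 0.202468·22 = 7.593693
residual = y − ŷ = 8 − 7.593693 = 0.406307

0.406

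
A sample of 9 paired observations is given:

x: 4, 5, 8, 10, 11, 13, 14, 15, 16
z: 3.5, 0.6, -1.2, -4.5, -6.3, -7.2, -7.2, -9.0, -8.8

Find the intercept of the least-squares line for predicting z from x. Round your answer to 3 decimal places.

n = 9, Σx = 96, Σy = -40.1, Σxy = -577.1, Σx² = 1172
Sxx = Σx² − (Σx)²/n = 1172 − 1024 = 148
Sxy = Σxy − (Σx)(Σy)/n = -577.1 − (-427.733333) = -149.366667
b = Sxy/Sxx = -149.366667/148 = -1.009234
a = ȳ − b·x̄ = -4.455556 − (-1.009234)·10.666667 = 6.309610

6.310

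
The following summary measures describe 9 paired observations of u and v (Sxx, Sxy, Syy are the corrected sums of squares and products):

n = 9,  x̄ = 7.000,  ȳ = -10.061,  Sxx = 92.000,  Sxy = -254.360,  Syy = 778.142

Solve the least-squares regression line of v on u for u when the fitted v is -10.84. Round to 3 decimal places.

7.282

b = Sxy/Sxx = -254.36/92 = -2.764783
a = ȳ − b·x̄ = -10.061 − (-2.764783)·7 = 9.292478
Set a + b·x = -10.84: x = (-10.84 − 9.292478) / (-2.764783) = 7.281758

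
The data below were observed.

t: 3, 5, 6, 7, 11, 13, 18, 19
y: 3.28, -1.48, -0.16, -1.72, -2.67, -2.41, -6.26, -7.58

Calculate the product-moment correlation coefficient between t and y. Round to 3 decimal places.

n = 8, Σx = 82, Σy = -19, Σxy = -327.96, Σx² = 1094, Σy² = 125.5138
Sxx = Σx² − (Σx)²/n = 1094 − 840.5 = 253.5
Sxy = Σxy − (Σx)(Σy)/n = -327.96 − (-194.75) = -133.21
Syy = Σy² − (Σy)²/n = 125.5138 − 45.125 = 80.3888
r = Sxy/√(Sxx·Syy) = -133.21/√(20378.5608) = -133.21/142.753497 = -0.933147

-0.933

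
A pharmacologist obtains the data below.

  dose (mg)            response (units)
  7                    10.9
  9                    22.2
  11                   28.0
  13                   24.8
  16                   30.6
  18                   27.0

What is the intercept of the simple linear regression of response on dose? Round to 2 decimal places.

8.06

n = 6, Σx = 74, Σy = 143.5, Σxy = 1882.1, Σx² = 1000
Sxx = Σx² − (Σx)²/n = 1000 − 912.666667 = 87.333333
Sxy = Σxy − (Σx)(Σy)/n = 1882.1 − 1769.833333 = 112.266667
b = Sxy/Sxx = 112.266667/87.333333 = 1.285496
a = ȳ − b·x̄ = 23.916667 − 1.285496·12.333333 = 8.062214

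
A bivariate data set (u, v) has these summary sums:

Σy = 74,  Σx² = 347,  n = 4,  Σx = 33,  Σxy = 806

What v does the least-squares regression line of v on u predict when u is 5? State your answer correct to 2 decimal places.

Sxx = Σx² − (Σx)²/n = 347 − 272.25 = 74.75
Sxy = Σxy − (Σx)(Σy)/n = 806 − 610.5 = 195.5
b = Sxy/Sxx = 195.5/74.75 = 2.615385
a = ȳ − b·x̄ = 18.5 − 2.615385·8.25 = -3.076923
ŷ(5) = a + b·5 = -3.076923 + 2.615385·5 = 10

10.00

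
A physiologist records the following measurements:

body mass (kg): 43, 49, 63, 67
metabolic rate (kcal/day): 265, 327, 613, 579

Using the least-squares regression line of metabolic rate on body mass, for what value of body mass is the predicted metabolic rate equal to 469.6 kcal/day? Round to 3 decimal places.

57.070

n = 4, Σx = 222, Σy = 1784, Σxy = 104830, Σx² = 12708
Sxx = Σx² − (Σx)²/n = 12708 − 12321 = 387
Sxy = Σxy − (Σx)(Σy)/n = 104830 − 99012 = 5818
b = Sxy/Sxx = 5818/387 = 15.033592
a = ȳ − b·x̄ = 446 − 15.033592·55.5 = -388.364341
Set a + b·x = 469.6: x = (469.6 − (-388.364341)) / 15.033592 = 57.069818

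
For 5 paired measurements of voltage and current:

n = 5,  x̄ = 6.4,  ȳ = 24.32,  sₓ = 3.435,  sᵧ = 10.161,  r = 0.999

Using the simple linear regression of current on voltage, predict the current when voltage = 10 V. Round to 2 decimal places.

34.96

b = r · sᵧ/sₓ = 0.999 · 10.161/3.435 = 2.955121
a = ȳ − b·x̄ = 24.32 − 2.955121·6.4 = 5.407229
ŷ(10) = a + b·10 = 5.407229 + 2.955121·10 = 34.958434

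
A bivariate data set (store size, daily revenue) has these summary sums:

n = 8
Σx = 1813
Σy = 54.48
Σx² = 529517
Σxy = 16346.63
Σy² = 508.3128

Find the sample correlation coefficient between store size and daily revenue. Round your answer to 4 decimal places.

Sxx = Σx² − (Σx)²/n = 529517 − 410871.125 = 118645.875
Sxy = Σxy − (Σx)(Σy)/n = 16346.63 − 12346.53 = 4000.1
Syy = Σy² − (Σy)²/n = 508.3128 − 371.0088 = 137.304
r = Sxy/√(Sxx·Syy) = 4000.1/√(16290553.221) = 4000.1/4036.155748 = 0.991067

0.9911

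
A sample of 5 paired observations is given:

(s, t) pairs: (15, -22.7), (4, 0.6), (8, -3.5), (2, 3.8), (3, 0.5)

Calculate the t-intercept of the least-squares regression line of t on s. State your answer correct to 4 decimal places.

n = 5, Σx = 32, Σy = -21.3, Σxy = -357, Σx² = 318
Sxx = Σx² − (Σx)²/n = 318 − 204.8 = 113.2
Sxy = Σxy − (Σx)(Σy)/n = -357 − (-136.32) = -220.68
b = Sxy/Sxx = -220.68/113.2 = -1.949470
a = ȳ − b·x̄ = -4.26 − (-1.949470)·6.4 = 8.216608

8.2166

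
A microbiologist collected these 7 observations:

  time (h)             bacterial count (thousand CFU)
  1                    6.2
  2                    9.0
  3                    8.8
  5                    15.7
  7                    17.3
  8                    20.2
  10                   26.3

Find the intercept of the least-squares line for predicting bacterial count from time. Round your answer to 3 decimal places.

n = 7, Σx = 36, Σy = 103.5, Σxy = 674.8, Σx² = 252
Sxx = Σx² − (Σx)²/n = 252 − 185.142857 = 66.857143
Sxy = Σxy − (Σx)(Σy)/n = 674.8 − 532.285714 = 142.514286
b = Sxy/Sxx = 142.514286/66.857143 = 2.131624
a = ȳ − b·x̄ = 14.785714 − 2.131624·5.142857 = 3.823077

3.823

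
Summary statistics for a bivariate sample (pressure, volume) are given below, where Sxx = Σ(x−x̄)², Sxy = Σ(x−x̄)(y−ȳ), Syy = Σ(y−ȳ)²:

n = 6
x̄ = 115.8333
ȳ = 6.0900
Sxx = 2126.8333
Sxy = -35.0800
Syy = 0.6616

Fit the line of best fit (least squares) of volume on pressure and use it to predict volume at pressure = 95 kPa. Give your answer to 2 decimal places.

b = Sxy/Sxx = -35.08/2126.8333 = -0.016494
a = ȳ − b·x̄ = 6.09 − (-0.016494)·115.8333 = 8.000555
ŷ(95) = a + b·95 = 8.000555 + (-0.016494)·95 = 6.433625

6.43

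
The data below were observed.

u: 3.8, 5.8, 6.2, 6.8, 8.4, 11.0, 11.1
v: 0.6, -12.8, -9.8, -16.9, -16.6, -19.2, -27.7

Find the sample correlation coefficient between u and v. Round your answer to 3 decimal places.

-0.900

n = 7, Σx = 53.1, Σy = -102.4, Σxy = -905.75, Σx² = 447.53, Σy² = 1957.34
Sxx = Σx² − (Σx)²/n = 447.53 − 402.801429 = 44.728571
Sxy = Σxy − (Σx)(Σy)/n = -905.75 − (-776.777143) = -128.972857
Syy = Σy² − (Σy)²/n = 1957.34 − 1497.965714 = 459.374286
r = Sxy/√(Sxx·Syy) = -128.972857/√(20547.155551) = -128.972857/143.342790 = -0.899751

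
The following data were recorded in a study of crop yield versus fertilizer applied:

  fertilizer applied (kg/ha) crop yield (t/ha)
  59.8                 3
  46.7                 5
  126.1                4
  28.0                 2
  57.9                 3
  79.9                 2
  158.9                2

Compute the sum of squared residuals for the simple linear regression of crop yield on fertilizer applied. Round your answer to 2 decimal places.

7.83

n = 7, Σx = 557.3, Σy = 21, Σxy = 1624.6, Σx² = 57427.77, Σy² = 71
Sxx = Σx² − (Σx)²/n = 57427.77 − 44369.041429 = 13058.728571
Sxy = Σxy − (Σx)(Σy)/n = 1624.6 − 1671.9 = -47.3
Syy = Σy² − (Σy)²/n = 71 − 63 = 8
b = Sxy/Sxx = -47.3/13058.728571 = -0.003622
SSE = Syy − b·Sxy = 8 − (-0.003622)·(-47.3) = 7.828675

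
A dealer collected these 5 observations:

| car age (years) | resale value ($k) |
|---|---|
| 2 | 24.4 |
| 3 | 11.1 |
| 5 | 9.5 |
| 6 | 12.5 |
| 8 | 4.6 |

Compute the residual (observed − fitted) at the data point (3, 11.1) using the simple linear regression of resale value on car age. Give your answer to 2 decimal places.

n = 5, Σx = 24, Σy = 62.1, Σxy = 241.4, Σx² = 138
Sxx = Σx² − (Σx)²/n = 138 − 115.2 = 22.8
Sxy = Σxy − (Σx)(Σy)/n = 241.4 − 298.08 = -56.68
b = Sxy/Sxx = -56.68/22.8 = -2.485965
a = ȳ − b·x̄ = 12.42 − (-2.485965)·4.8 = 24.352632
ŷ(3) = 24.352632 + (-2.485965)·3 = 16.894737
residual = y − ŷ = 11.1 − 16.894737 = -5.794737

-5.79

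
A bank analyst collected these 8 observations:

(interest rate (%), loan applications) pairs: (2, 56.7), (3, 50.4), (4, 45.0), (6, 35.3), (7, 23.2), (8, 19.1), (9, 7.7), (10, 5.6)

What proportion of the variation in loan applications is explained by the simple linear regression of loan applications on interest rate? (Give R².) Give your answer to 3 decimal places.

n = 8, Σx = 49, Σy = 243, Σxy = 1096.9, Σx² = 359, Σy² = 10019.84
Sxx = Σx² − (Σx)²/n = 359 − 300.125 = 58.875
Sxy = Σxy − (Σx)(Σy)/n = 1096.9 − 1488.375 = -391.475
Syy = Σy² − (Σy)²/n = 10019.84 − 7381.125 = 2638.715
R² = Sxy²/(Sxx·Syy) = (-391.475)²/(58.875·2638.715) = 0.986472

0.986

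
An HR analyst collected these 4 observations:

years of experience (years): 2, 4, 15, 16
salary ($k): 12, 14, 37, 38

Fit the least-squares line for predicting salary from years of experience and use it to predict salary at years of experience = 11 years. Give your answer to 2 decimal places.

n = 4, Σx = 37, Σy = 101, Σxy = 1243, Σx² = 501
Sxx = Σx² − (Σx)²/n = 501 − 342.25 = 158.75
Sxy = Σxy − (Σx)(Σy)/n = 1243 − 934.25 = 308.75
b = Sxy/Sxx = 308.75/158.75 = 1.944882
a = ȳ − b·x̄ = 25.25 − 1.944882·9.25 = 7.259843
ŷ(11) = a + b·11 = 7.259843 + 1.944882·11 = 28.653543

28.65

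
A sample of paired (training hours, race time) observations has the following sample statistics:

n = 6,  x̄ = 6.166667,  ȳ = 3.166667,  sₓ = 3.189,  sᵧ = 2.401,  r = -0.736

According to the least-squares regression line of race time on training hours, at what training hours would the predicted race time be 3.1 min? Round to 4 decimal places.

b = r · sᵧ/sₓ = -0.736 · 2.401/3.189 = -0.554135
a = ȳ − b·x̄ = 3.166667 − (-0.554135)·6.166667 = 6.583832
Set a + b·x = 3.1: x = (3.1 − 6.583832) / (-0.554135) = 6.286975

6.2870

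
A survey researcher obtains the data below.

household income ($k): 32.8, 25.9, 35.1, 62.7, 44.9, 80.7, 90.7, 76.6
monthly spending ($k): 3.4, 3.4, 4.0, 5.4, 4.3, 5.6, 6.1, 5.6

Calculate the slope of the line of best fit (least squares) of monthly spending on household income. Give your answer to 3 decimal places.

n = 8, Σx = 449.4, Σy = 37.8, Σxy = 2305.78, Σx² = 29532.5
Sxx = Σx² − (Σx)²/n = 29532.5 − 25245.045 = 4287.455
Sxy = Σxy − (Σx)(Σy)/n = 2305.78 − 2123.415 = 182.365
b = Sxy/Sxx = 182.365/4287.455 = 0.042535

0.043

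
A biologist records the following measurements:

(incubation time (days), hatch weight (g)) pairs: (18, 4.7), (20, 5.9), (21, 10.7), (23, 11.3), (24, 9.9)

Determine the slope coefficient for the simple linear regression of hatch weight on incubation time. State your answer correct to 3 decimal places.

n = 5, Σx = 106, Σy = 42.5, Σxy = 924.8, Σx² = 2270
Sxx = Σx² − (Σx)²/n = 2270 − 2247.2 = 22.8
Sxy = Σxy − (Σx)(Σy)/n = 924.8 − 901 = 23.8
b = Sxy/Sxx = 23.8/22.8 = 1.043860

1.044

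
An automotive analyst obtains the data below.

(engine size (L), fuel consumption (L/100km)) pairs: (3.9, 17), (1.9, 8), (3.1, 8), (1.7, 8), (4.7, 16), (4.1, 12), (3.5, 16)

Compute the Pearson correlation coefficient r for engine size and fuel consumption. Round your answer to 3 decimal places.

n = 7, Σx = 22.9, Σy = 85, Σxy = 300.3, Σx² = 82.47, Σy² = 1137
Sxx = Σx² − (Σx)²/n = 82.47 − 74.915714 = 7.554286
Sxy = Σxy − (Σx)(Σy)/n = 300.3 − 278.071429 = 22.228571
Syy = Σy² − (Σy)²/n = 1137 − 1032.142857 = 104.857143
r = Sxy/√(Sxx·Syy) = 22.228571/√(792.120816) = 22.228571/28.144641 = 0.789798

0.790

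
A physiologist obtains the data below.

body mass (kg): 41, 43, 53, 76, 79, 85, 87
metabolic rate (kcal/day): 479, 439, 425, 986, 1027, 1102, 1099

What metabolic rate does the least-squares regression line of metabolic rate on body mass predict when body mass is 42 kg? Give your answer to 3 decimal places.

407.838

n = 7, Σx = 464, Σy = 5557, Σxy = 406393, Σx² = 33150
Sxx = Σx² − (Σx)²/n = 33150 − 30756.571429 = 2393.428571
Sxy = Σxy − (Σx)(Σy)/n = 406393 − 368349.714286 = 38043.285714
b = Sxy/Sxx = 38043.285714/2393.428571 = 15.894891
a = ȳ − b·x̄ = 793.857143 − 15.894891·66.285714 = -259.747045
ŷ(42) = a + b·42 = -259.747045 + 15.894891·42 = 407.838367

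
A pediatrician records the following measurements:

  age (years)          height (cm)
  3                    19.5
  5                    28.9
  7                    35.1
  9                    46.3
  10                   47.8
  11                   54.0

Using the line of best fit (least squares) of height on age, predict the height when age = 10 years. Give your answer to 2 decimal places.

n = 6, Σx = 45, Σy = 231.6, Σxy = 1937.4, Σx² = 385
Sxx = Σx² − (Σx)²/n = 385 − 337.5 = 47.5
Sxy = Σxy − (Σx)(Σy)/n = 1937.4 − 1737 = 200.4
b = Sxy/Sxx = 200.4/47.5 = 4.218947
a = ȳ − b·x̄ = 38.6 − 4.218947·7.5 = 6.957895
ŷ(10) = a + b·10 = 6.957895 + 4.218947·10 = 49.147368

49.15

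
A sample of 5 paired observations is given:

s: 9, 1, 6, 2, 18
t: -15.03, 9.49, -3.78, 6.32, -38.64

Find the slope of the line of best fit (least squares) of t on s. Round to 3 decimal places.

-2.845

n = 5, Σx = 36, Σy = -41.64, Σxy = -831.34, Σx² = 446
Sxx = Σx² − (Σx)²/n = 446 − 259.2 = 186.8
Sxy = Σxy − (Σx)(Σy)/n = -831.34 − (-299.808) = -531.532
b = Sxy/Sxx = -531.532/186.8 = -2.845460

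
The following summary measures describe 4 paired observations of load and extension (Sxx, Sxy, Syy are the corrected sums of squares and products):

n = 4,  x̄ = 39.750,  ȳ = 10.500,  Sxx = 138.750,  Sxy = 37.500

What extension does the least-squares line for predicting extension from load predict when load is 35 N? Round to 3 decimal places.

b = Sxy/Sxx = 37.5/138.75 = 0.270270
a = ȳ − b·x̄ = 10.5 − 0.270270·39.75 = -0.243243
ŷ(35) = a + b·35 = -0.243243 + 0.270270·35 = 9.216216

9.216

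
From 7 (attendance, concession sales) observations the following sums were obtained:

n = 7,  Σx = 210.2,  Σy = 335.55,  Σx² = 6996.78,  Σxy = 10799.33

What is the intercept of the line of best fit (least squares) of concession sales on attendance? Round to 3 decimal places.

16.220

Sxx = Σx² − (Σx)²/n = 6996.78 − 6312.005714 = 684.774286
Sxy = Σxy − (Σx)(Σy)/n = 10799.33 − 10076.087143 = 723.242857
b = Sxy/Sxx = 723.242857/684.774286 = 1.056177
a = ȳ − b·x̄ = 47.935714 − 1.056177·30.028571 = 16.220228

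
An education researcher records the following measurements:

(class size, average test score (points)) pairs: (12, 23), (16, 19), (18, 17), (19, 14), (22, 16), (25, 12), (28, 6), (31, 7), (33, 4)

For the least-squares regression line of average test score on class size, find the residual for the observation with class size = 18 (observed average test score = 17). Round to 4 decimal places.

-0.1964

n = 9, Σx = 204, Σy = 118, Σxy = 2321, Σx² = 5028
Sxx = Σx² − (Σx)²/n = 5028 − 4624 = 404
Sxy = Σxy − (Σx)(Σy)/n = 2321 − 2674.666667 = -353.666667
b = Sxy/Sxx = -353.666667/404 = -0.875413
a = ȳ − b·x̄ = 13.111111 − (-0.875413)·22.666667 = 32.953795
ŷ(18) = 32.953795 + (-0.875413)·18 = 17.196370
residual = y − ŷ = 17 − 17.196370 = -0.196370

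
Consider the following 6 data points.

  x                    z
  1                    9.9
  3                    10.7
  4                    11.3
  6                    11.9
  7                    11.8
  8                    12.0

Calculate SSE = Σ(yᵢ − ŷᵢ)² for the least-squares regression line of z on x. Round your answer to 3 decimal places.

n = 6, Σx = 29, Σy = 67.6, Σxy = 337.2, Σx² = 175, Σy² = 765.04
Sxx = Σx² − (Σx)²/n = 175 − 140.166667 = 34.833333
Sxy = Σxy − (Σx)(Σy)/n = 337.2 − 326.733333 = 10.466667
Syy = Σy² − (Σy)²/n = 765.04 − 761.626667 = 3.413333
b = Sxy/Sxx = 10.466667/34.833333 = 0.300478
SSE = Syy − b·Sxy = 3.413333 − 0.300478·10.466667 = 0.268325

0.268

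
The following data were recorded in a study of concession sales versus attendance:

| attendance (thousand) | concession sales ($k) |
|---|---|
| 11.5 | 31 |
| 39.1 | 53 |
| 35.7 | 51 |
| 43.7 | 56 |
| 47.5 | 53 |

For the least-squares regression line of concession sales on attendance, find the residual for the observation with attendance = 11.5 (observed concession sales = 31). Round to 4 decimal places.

-1.2390

n = 5, Σx = 177.5, Σy = 244, Σxy = 9214.2, Σx² = 7101.49
Sxx = Σx² − (Σx)²/n = 7101.49 − 6301.25 = 800.24
Sxy = Σxy − (Σx)(Σy)/n = 9214.2 − 8662 = 552.2
b = Sxy/Sxx = 552.2/800.24 = 0.690043
a = ȳ − b·x̄ = 48.8 − 0.690043·35.5 = 24.303474
ŷ(11.5) = 24.303474 + 0.690043·11.5 = 32.238968
residual = y − ŷ = 31 − 32.238968 = -1.238968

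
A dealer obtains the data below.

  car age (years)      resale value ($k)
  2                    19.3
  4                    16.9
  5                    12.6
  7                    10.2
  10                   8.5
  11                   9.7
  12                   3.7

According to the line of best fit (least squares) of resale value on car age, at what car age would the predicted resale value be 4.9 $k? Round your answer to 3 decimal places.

12.449

n = 7, Σx = 51, Σy = 80.9, Σxy = 476.7, Σx² = 459
Sxx = Σx² − (Σx)²/n = 459 − 371.571429 = 87.428571
Sxy = Σxy − (Σx)(Σy)/n = 476.7 − 589.414286 = -112.714286
b = Sxy/Sxx = -112.714286/87.428571 = -1.289216
a = ȳ − b·x̄ = 11.557143 − (-1.289216)·7.285714 = 20.95
Set a + b·x = 4.9: x = (4.9 − 20.95) / (-1.289216) = 12.449430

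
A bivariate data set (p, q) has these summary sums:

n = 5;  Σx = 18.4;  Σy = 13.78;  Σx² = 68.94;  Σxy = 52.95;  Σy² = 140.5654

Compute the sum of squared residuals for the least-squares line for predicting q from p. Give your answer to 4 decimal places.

Sxx = Σx² − (Σx)²/n = 68.94 − 67.712 = 1.228
Sxy = Σxy − (Σx)(Σy)/n = 52.95 − 50.7104 = 2.2396
Syy = Σy² − (Σy)²/n = 140.5654 − 37.97768 = 102.58772
b = Sxy/Sxx = 2.2396/1.228 = 1.823779
SSE = Syy − b·Sxy = 102.58772 − 1.823779·2.2396 = 98.503186

98.5032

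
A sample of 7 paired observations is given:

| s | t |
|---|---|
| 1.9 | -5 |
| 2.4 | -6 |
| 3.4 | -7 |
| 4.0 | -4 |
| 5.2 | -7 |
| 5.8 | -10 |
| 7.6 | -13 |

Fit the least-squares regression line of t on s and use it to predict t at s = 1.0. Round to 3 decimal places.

-3.055

n = 7, Σx = 30.3, Σy = -52, Σxy = -256.9, Σx² = 155.37
Sxx = Σx² − (Σx)²/n = 155.37 − 131.155714 = 24.214286
Sxy = Σxy − (Σx)(Σy)/n = -256.9 − (-225.085714) = -31.814286
b = Sxy/Sxx = -31.814286/24.214286 = -1.313864
a = ȳ − b·x̄ = -7.428571 − (-1.313864)·4.328571 = -1.741416
ŷ(1.0) = a + b·1.0 = -1.741416 + (-1.313864)·1 = -3.055280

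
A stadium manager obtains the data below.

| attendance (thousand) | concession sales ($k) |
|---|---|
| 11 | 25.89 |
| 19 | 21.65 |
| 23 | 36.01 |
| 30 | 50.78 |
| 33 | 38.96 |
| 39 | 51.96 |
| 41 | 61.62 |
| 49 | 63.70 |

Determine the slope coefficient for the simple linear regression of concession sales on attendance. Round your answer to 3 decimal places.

n = 8, Σx = 245, Σy = 350.57, Σxy = 12007.61, Σx² = 8603
Sxx = Σx² − (Σx)²/n = 8603 − 7503.125 = 1099.875
Sxy = Σxy − (Σx)(Σy)/n = 12007.61 − 10736.20625 = 1271.40375
b = Sxy/Sxx = 1271.40375/1099.875 = 1.155953

1.156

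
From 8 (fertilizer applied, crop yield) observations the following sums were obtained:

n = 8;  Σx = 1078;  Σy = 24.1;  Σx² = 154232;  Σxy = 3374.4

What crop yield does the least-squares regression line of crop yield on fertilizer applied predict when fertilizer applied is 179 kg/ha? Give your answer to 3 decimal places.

3.639

Sxx = Σx² − (Σx)²/n = 154232 − 145260.5 = 8971.5
Sxy = Σxy − (Σx)(Σy)/n = 3374.4 − 3247.475 = 126.925
b = Sxy/Sxx = 126.925/8971.5 = 0.014148
a = ȳ − b·x̄ = 3.0125 − 0.014148·134.75 = 1.106114
ŷ(179) = a + b·179 = 1.106114 + 0.014148·179 = 3.638530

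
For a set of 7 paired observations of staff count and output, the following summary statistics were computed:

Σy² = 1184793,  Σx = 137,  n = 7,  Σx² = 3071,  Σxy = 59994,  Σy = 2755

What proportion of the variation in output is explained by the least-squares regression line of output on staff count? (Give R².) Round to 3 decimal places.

Sxx = Σx² − (Σx)²/n = 3071 − 2681.285714 = 389.714286
Sxy = Σxy − (Σx)(Σy)/n = 59994 − 53919.285714 = 6074.714286
Syy = Σy² − (Σy)²/n = 1184793 − 1084289.285714 = 100503.714286
R² = Sxy²/(Sxx·Syy) = (6074.714286)²/(389.714286·100503.714286) = 0.942157

0.942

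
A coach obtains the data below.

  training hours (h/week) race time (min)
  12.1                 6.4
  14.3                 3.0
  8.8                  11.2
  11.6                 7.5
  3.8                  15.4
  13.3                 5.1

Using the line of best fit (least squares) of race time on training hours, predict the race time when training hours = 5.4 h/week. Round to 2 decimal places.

n = 6, Σx = 63.9, Σy = 48.6, Σxy = 432.25, Σx² = 754.23
Sxx = Σx² − (Σx)²/n = 754.23 − 680.535 = 73.695
Sxy = Σxy − (Σx)(Σy)/n = 432.25 − 517.59 = -85.34
b = Sxy/Sxx = -85.34/73.695 = -1.158016
a = ȳ − b·x̄ = 8.1 − (-1.158016)·10.65 = 20.432872
ŷ(5.4) = a + b·5.4 = 20.432872 + (-1.158016)·5.4 = 14.179585

14.18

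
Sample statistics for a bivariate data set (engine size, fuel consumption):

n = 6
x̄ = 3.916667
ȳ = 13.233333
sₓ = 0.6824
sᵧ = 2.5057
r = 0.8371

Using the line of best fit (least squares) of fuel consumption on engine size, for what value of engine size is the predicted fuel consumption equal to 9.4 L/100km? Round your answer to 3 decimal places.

b = r · sᵧ/sₓ = 0.8371 · 2.5057/0.6824 = 3.073742
a = ȳ − b·x̄ = 13.233333 − 3.073742·3.916667 = 1.194510
Set a + b·x = 9.4: x = (9.4 − 1.194510) / 3.073742 = 2.669544

2.670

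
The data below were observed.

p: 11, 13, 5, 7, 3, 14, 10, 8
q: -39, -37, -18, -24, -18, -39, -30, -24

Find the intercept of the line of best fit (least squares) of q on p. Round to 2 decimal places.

-8.99

n = 8, Σx = 71, Σy = -229, Σxy = -2260, Σx² = 733
Sxx = Σx² − (Σx)²/n = 733 − 630.125 = 102.875
Sxy = Σxy − (Σx)(Σy)/n = -2260 − (-2032.375) = -227.625
b = Sxy/Sxx = -227.625/102.875 = -2.212637
a = ȳ − b·x̄ = -28.625 − (-2.212637)·8.875 = -8.987849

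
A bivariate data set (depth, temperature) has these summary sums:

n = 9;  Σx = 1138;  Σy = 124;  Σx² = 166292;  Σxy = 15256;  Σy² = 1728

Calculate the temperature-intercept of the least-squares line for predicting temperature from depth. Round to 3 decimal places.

16.166

Sxx = Σx² − (Σx)²/n = 166292 − 143893.777778 = 22398.222222
Sxy = Σxy − (Σx)(Σy)/n = 15256 − 15679.111111 = -423.111111
b = Sxy/Sxx = -423.111111/22398.222222 = -0.018890
a = ȳ − b·x̄ = 13.777778 − (-0.018890)·126.444444 = 16.166362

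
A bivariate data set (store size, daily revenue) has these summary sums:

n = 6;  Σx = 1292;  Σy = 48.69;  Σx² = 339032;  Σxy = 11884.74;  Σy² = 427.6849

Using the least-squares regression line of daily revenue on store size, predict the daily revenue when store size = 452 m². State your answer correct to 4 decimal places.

13.5633

Sxx = Σx² − (Σx)²/n = 339032 − 278210.666667 = 60821.333333
Sxy = Σxy − (Σx)(Σy)/n = 11884.74 − 10484.58 = 1400.16
b = Sxy/Sxx = 1400.16/60821.333333 = 0.023021
a = ȳ − b·x̄ = 8.115 − 0.023021·215.333333 = 3.157839
ŷ(452) = a + b·452 = 3.157839 + 0.023021·452 = 13.563273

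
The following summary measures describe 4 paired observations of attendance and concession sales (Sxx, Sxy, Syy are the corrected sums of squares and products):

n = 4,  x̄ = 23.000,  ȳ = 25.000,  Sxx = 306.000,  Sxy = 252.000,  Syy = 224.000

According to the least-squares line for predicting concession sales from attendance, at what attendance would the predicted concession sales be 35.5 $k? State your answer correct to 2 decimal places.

b = Sxy/Sxx = 252/306 = 0.823529
a = ȳ − b·x̄ = 25 − 0.823529·23 = 6.058824
Set a + b·x = 35.5: x = (35.5 − 6.058824) / 0.823529 = 35.75

35.75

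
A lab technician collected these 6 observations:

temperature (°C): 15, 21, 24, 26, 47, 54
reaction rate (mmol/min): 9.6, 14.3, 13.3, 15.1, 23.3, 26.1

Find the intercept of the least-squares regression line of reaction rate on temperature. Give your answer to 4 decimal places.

n = 6, Σx = 187, Σy = 101.7, Σxy = 3660.6, Σx² = 7043
Sxx = Σx² − (Σx)²/n = 7043 − 5828.166667 = 1214.833333
Sxy = Σxy − (Σx)(Σy)/n = 3660.6 − 3169.65 = 490.95
b = Sxy/Sxx = 490.95/1214.833333 = 0.404130
a = ȳ − b·x̄ = 16.95 − 0.404130·31.166667 = 4.354630

4.3546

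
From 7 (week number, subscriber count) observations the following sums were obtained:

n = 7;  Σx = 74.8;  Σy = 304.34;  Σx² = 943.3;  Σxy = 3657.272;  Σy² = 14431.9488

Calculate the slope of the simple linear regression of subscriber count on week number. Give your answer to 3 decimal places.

Sxx = Σx² − (Σx)²/n = 943.3 − 799.291429 = 144.008571
Sxy = Σxy − (Σx)(Σy)/n = 3657.272 − 3252.090286 = 405.181714
b = Sxy/Sxx = 405.181714/144.008571 = 2.813594

2.814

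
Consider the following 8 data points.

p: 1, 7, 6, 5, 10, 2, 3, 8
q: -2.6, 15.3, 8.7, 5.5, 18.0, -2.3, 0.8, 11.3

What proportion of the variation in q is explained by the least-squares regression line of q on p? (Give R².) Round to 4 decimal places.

0.9397

n = 8, Σx = 42, Σy = 54.7, Σxy = 452.4, Σx² = 288, Σy² = 804.41
Sxx = Σx² − (Σx)²/n = 288 − 220.5 = 67.5
Sxy = Σxy − (Σx)(Σy)/n = 452.4 − 287.175 = 165.225
Syy = Σy² − (Σy)²/n = 804.41 − 374.01125 = 430.39875
R² = Sxy²/(Sxx·Syy) = (165.225)²/(67.5·430.39875) = 0.939673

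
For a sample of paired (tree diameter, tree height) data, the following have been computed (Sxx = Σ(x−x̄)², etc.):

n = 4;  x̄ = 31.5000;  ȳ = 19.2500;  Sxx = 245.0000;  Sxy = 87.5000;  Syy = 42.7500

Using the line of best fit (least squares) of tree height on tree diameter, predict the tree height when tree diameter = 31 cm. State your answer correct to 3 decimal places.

19.071

b = Sxy/Sxx = 87.5/245 = 0.357143
a = ȳ − b·x̄ = 19.25 − 0.357143·31.5 = 8
ŷ(31) = a + b·31 = 8 + 0.357143·31 = 19.071429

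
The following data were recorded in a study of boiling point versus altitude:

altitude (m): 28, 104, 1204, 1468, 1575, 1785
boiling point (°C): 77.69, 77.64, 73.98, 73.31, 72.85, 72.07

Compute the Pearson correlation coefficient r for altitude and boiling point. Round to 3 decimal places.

n = 6, Σx = 6164, Σy = 447.54, Σxy = 450324.58, Σx² = 9283090, Σy² = 33412.3096
Sxx = Σx² − (Σx)²/n = 9283090 − 6332482.666667 = 2950607.333333
Sxy = Σxy − (Σx)(Σy)/n = 450324.58 − 459772.76 = -9448.18
Syy = Σy² − (Σy)²/n = 33412.3096 − 33382.0086 = 30.301
r = Sxy/√(Sxx·Syy) = -9448.18/√(89406352.807333) = -9448.18/9455.493261 = -0.999227

-0.999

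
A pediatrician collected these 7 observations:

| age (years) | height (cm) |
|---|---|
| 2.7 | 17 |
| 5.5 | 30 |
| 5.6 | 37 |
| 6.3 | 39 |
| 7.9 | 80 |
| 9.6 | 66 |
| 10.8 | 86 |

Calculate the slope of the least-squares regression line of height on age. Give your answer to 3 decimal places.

8.940

n = 7, Σx = 48.4, Σy = 355, Σxy = 2858.2, Σx² = 379.8
Sxx = Σx² − (Σx)²/n = 379.8 − 334.651429 = 45.148571
Sxy = Σxy − (Σx)(Σy)/n = 2858.2 − 2454.571429 = 403.628571
b = Sxy/Sxx = 403.628571/45.148571 = 8.940008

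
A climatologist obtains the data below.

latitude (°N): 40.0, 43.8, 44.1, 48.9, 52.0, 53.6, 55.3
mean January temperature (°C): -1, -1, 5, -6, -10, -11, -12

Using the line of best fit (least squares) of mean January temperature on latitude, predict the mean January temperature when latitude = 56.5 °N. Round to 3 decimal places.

n = 7, Σx = 337.7, Σy = -36, Σxy = -1929.9, Σx² = 16489.51
Sxx = Σx² − (Σx)²/n = 16489.51 − 16291.612857 = 197.897143
Sxy = Σxy − (Σx)(Σy)/n = -1929.9 − (-1736.742857) = -193.157143
b = Sxy/Sxx = -193.157143/197.897143 = -0.976048
a = ȳ − b·x̄ = -5.142857 − (-0.976048)·48.242857 = 41.944495
ŷ(56.5) = a + b·56.5 = 41.944495 + (-0.976048)·56.5 = -13.202226

-13.202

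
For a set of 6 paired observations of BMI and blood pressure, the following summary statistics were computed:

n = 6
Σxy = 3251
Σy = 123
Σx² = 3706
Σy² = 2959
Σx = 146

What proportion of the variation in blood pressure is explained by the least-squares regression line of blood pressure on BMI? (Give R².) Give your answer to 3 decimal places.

0.992

Sxx = Σx² − (Σx)²/n = 3706 − 3552.666667 = 153.333333
Sxy = Σxy − (Σx)(Σy)/n = 3251 − 2993 = 258
Syy = Σy² − (Σy)²/n = 2959 − 2521.5 = 437.5
R² = Sxy²/(Sxx·Syy) = (258)²/(153.333333·437.5) = 0.992258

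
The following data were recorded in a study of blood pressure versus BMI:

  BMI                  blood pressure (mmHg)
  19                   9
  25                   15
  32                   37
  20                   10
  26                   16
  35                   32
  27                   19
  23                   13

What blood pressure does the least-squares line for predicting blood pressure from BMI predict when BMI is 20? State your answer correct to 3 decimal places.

8.639

n = 8, Σx = 207, Σy = 151, Σxy = 4278, Σx² = 5569
Sxx = Σx² − (Σx)²/n = 5569 − 5356.125 = 212.875
Sxy = Σxy − (Σx)(Σy)/n = 4278 − 3907.125 = 370.875
b = Sxy/Sxx = 370.875/212.875 = 1.742220
a = ȳ − b·x̄ = 18.875 − 1.742220·25.875 = -26.204932
ŷ(20) = a + b·20 = -26.204932 + 1.742220·20 = 8.639460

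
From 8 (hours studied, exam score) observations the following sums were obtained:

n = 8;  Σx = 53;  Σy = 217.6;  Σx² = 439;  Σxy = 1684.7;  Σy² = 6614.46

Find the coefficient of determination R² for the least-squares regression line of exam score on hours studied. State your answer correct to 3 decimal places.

Sxx = Σx² − (Σx)²/n = 439 − 351.125 = 87.875
Sxy = Σxy − (Σx)(Σy)/n = 1684.7 − 1441.6 = 243.1
Syy = Σy² − (Σy)²/n = 6614.46 − 5918.72 = 695.74
R² = Sxy²/(Sxx·Syy) = (243.1)²/(87.875·695.74) = 0.966624

0.967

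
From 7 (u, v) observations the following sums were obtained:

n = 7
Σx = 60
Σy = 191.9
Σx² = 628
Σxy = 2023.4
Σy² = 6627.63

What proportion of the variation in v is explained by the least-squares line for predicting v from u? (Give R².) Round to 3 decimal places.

0.922

Sxx = Σx² − (Σx)²/n = 628 − 514.285714 = 113.714286
Sxy = Σxy − (Σx)(Σy)/n = 2023.4 − 1644.857143 = 378.542857
Syy = Σy² − (Σy)²/n = 6627.63 − 5260.801429 = 1366.828571
R² = Sxy²/(Sxx·Syy) = (378.542857)²/(113.714286·1366.828571) = 0.921937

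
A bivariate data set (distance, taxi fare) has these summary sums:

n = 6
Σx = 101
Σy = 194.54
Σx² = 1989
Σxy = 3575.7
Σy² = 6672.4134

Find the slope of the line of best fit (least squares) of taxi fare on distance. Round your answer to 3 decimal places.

1.042

Sxx = Σx² − (Σx)²/n = 1989 − 1700.166667 = 288.833333
Sxy = Σxy − (Σx)(Σy)/n = 3575.7 − 3274.756667 = 300.943333
b = Sxy/Sxx = 300.943333/288.833333 = 1.041927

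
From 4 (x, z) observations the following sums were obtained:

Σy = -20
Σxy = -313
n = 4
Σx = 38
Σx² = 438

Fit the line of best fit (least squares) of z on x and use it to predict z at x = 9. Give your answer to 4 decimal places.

-4.2013

Sxx = Σx² − (Σx)²/n = 438 − 361 = 77
Sxy = Σxy − (Σx)(Σy)/n = -313 − (-190) = -123
b = Sxy/Sxx = -123/77 = -1.597403
a = ȳ − b·x̄ = -5 − (-1.597403)·9.5 = 10.175325
ŷ(9) = a + b·9 = 10.175325 + (-1.597403)·9 = -4.201299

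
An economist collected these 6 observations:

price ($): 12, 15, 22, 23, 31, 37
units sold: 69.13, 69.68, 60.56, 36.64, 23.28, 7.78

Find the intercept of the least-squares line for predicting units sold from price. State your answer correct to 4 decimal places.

105.9342

n = 6, Σx = 140, Σy = 267.07, Σxy = 5059.34, Σx² = 3712
Sxx = Σx² − (Σx)²/n = 3712 − 3266.666667 = 445.333333
Sxy = Σxy − (Σx)(Σy)/n = 5059.34 − 6231.633333 = -1172.293333
b = Sxy/Sxx = -1172.293333/445.333333 = -2.632395
a = ȳ − b·x̄ = 44.511667 − (-2.632395)·23.333333 = 105.934222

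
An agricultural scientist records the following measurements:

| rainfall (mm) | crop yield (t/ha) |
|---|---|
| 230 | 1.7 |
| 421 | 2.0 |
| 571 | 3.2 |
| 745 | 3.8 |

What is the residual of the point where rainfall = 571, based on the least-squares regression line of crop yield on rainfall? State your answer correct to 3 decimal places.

n = 4, Σx = 1967, Σy = 10.7, Σxy = 5891.2, Σx² = 1111207
Sxx = Σx² − (Σx)²/n = 1111207 − 967272.25 = 143934.75
Sxy = Σxy − (Σx)(Σy)/n = 5891.2 − 5261.725 = 629.475
b = Sxy/Sxx = 629.475/143934.75 = 0.004373
a = ȳ − b·x̄ = 2.675 − 0.004373·491.75 = 0.524412
ŷ(571) = 0.524412 + 0.004373·571 = 3.021587
residual = y − ŷ = 3.2 − 3.021587 = 0.178413

0.178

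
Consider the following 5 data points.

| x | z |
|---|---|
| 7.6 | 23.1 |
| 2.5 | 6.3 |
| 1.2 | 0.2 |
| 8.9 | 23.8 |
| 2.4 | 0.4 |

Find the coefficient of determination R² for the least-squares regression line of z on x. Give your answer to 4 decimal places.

0.9590

n = 5, Σx = 22.6, Σy = 53.8, Σxy = 404.33, Σx² = 150.42, Σy² = 1139.94
Sxx = Σx² − (Σx)²/n = 150.42 − 102.152 = 48.268
Sxy = Σxy − (Σx)(Σy)/n = 404.33 − 243.176 = 161.154
Syy = Σy² − (Σy)²/n = 1139.94 − 578.888 = 561.052
R² = Sxy²/(Sxx·Syy) = (161.154)²/(48.268·561.052) = 0.959003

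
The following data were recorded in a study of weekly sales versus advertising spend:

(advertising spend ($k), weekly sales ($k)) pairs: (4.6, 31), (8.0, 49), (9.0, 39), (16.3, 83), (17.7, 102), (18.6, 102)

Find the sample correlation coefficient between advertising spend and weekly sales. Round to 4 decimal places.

0.9776

n = 6, Σx = 74.2, Σy = 406, Σxy = 5941.1, Σx² = 1091.1, Σy² = 32580
Sxx = Σx² − (Σx)²/n = 1091.1 − 917.606667 = 173.493333
Sxy = Σxy − (Σx)(Σy)/n = 5941.1 − 5020.866667 = 920.233333
Syy = Σy² − (Σy)²/n = 32580 − 27472.666667 = 5107.333333
r = Sxy/√(Sxx·Syy) = 920.233333/√(886088.284444) = 920.233333/941.322625 = 0.977596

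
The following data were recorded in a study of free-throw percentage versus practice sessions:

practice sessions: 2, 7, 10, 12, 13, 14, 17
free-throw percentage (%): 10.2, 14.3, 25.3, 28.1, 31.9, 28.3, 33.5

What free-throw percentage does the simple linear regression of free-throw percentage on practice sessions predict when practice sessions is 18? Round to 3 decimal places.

n = 7, Σx = 75, Σy = 171.6, Σxy = 2091.1, Σx² = 951
Sxx = Σx² − (Σx)²/n = 951 − 803.571429 = 147.428571
Sxy = Σxy − (Σx)(Σy)/n = 2091.1 − 1838.571429 = 252.528571
b = Sxy/Sxx = 252.528571/147.428571 = 1.712888
a = ȳ − b·x̄ = 24.514286 − 1.712888·10.714286 = 6.161919
ŷ(18) = a + b·18 = 6.161919 + 1.712888·18 = 36.993895

36.994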